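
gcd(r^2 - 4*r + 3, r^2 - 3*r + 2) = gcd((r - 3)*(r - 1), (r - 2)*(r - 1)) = r - 1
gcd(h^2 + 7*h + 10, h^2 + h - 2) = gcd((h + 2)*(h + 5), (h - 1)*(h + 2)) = h + 2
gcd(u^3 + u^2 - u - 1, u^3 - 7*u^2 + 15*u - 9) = u - 1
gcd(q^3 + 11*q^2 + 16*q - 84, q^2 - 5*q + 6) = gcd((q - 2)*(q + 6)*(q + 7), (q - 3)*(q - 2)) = q - 2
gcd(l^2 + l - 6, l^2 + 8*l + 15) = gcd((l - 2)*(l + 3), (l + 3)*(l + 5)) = l + 3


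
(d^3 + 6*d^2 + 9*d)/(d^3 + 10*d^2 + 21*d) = (d + 3)/(d + 7)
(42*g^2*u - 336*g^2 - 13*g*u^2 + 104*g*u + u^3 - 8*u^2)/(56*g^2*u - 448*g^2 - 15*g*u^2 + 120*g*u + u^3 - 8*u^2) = (-6*g + u)/(-8*g + u)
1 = 1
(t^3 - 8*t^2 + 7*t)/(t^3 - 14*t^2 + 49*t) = (t - 1)/(t - 7)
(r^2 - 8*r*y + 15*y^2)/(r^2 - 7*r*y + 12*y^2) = (-r + 5*y)/(-r + 4*y)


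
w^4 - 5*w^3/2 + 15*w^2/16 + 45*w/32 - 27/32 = (w - 3/2)*(w - 1)*(w - 3/4)*(w + 3/4)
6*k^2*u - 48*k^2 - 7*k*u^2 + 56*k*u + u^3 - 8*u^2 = (-6*k + u)*(-k + u)*(u - 8)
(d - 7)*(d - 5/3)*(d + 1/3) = d^3 - 25*d^2/3 + 79*d/9 + 35/9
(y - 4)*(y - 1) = y^2 - 5*y + 4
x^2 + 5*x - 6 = (x - 1)*(x + 6)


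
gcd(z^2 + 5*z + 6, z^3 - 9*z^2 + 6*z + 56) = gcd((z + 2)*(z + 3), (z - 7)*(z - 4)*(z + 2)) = z + 2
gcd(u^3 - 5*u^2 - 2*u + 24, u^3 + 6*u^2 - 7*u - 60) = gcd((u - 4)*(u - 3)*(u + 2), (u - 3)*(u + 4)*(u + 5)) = u - 3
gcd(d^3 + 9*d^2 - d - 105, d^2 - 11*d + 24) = d - 3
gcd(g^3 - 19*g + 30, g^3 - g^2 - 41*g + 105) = g - 3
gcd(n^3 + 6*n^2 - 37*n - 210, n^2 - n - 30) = n^2 - n - 30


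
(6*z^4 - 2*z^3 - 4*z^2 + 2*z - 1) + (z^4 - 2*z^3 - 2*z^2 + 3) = 7*z^4 - 4*z^3 - 6*z^2 + 2*z + 2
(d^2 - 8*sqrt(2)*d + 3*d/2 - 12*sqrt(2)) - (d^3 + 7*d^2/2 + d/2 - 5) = -d^3 - 5*d^2/2 - 8*sqrt(2)*d + d - 12*sqrt(2) + 5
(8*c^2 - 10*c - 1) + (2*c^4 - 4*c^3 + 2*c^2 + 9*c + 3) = 2*c^4 - 4*c^3 + 10*c^2 - c + 2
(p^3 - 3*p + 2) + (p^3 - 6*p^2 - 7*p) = 2*p^3 - 6*p^2 - 10*p + 2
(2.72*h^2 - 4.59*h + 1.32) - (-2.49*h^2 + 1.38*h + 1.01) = 5.21*h^2 - 5.97*h + 0.31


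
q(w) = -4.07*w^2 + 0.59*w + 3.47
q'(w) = 0.59 - 8.14*w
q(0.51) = 2.71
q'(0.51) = -3.56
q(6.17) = -147.83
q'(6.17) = -49.63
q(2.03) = -12.10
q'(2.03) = -15.93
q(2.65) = -23.55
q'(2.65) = -20.98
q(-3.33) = -43.63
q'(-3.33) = 27.70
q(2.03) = -12.10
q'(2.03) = -15.93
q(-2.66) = -26.90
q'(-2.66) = 22.24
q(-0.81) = 0.32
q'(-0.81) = 7.18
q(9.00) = -320.89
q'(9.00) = -72.67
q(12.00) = -575.53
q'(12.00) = -97.09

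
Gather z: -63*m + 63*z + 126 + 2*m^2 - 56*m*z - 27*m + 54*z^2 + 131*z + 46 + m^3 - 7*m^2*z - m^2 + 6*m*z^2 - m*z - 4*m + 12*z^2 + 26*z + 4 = m^3 + m^2 - 94*m + z^2*(6*m + 66) + z*(-7*m^2 - 57*m + 220) + 176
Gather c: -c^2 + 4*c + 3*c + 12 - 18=-c^2 + 7*c - 6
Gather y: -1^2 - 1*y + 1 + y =0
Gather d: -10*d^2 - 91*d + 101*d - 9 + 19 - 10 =-10*d^2 + 10*d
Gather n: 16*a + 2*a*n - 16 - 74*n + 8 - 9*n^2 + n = 16*a - 9*n^2 + n*(2*a - 73) - 8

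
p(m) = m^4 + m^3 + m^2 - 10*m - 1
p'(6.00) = 974.00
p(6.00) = 1487.00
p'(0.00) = -10.00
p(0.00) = -1.00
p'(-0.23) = -10.35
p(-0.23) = 1.34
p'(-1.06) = -13.51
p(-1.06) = 10.80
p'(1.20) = 3.63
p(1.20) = -7.76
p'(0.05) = -9.89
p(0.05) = -1.50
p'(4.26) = 362.20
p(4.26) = 381.19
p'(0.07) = -9.84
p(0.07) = -1.69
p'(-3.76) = -187.74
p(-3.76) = 197.45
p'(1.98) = 36.77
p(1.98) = 6.25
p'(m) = 4*m^3 + 3*m^2 + 2*m - 10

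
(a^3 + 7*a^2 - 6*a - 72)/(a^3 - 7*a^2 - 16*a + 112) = (a^2 + 3*a - 18)/(a^2 - 11*a + 28)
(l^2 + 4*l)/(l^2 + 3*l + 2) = l*(l + 4)/(l^2 + 3*l + 2)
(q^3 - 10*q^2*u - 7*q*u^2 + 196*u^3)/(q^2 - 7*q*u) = q - 3*u - 28*u^2/q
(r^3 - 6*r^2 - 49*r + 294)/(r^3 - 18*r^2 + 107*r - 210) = (r + 7)/(r - 5)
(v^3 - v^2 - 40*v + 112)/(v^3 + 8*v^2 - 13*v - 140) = (v - 4)/(v + 5)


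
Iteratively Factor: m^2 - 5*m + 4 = (m - 4)*(m - 1)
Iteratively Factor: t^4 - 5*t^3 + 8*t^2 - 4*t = (t - 1)*(t^3 - 4*t^2 + 4*t) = (t - 2)*(t - 1)*(t^2 - 2*t) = t*(t - 2)*(t - 1)*(t - 2)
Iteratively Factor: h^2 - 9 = (h + 3)*(h - 3)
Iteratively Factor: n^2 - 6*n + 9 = (n - 3)*(n - 3)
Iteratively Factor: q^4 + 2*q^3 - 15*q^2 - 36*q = (q + 3)*(q^3 - q^2 - 12*q) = q*(q + 3)*(q^2 - q - 12) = q*(q - 4)*(q + 3)*(q + 3)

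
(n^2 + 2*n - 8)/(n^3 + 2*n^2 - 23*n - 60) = (n - 2)/(n^2 - 2*n - 15)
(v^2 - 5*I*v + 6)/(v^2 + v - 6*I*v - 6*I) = (v + I)/(v + 1)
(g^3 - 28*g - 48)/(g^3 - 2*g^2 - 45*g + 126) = (g^2 + 6*g + 8)/(g^2 + 4*g - 21)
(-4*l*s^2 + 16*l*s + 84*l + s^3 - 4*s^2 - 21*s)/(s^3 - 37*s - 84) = (-4*l + s)/(s + 4)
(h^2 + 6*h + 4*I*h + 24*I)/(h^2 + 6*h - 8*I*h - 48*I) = (h + 4*I)/(h - 8*I)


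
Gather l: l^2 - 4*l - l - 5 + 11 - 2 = l^2 - 5*l + 4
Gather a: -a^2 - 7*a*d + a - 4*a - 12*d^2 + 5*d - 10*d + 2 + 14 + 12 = -a^2 + a*(-7*d - 3) - 12*d^2 - 5*d + 28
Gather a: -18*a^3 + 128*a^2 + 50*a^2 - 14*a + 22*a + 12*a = -18*a^3 + 178*a^2 + 20*a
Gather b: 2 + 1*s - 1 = s + 1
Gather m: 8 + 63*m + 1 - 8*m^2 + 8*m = -8*m^2 + 71*m + 9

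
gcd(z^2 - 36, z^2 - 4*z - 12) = z - 6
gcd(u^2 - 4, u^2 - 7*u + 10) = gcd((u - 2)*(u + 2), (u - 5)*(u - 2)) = u - 2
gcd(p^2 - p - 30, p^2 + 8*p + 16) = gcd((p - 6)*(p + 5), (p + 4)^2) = 1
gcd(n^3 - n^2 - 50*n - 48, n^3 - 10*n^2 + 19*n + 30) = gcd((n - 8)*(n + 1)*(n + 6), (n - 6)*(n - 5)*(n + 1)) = n + 1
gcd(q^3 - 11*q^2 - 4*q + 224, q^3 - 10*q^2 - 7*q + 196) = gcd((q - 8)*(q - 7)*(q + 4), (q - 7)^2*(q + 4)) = q^2 - 3*q - 28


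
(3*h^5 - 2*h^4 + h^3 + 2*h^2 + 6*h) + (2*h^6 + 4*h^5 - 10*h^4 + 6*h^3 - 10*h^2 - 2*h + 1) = 2*h^6 + 7*h^5 - 12*h^4 + 7*h^3 - 8*h^2 + 4*h + 1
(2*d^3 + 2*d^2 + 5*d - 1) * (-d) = -2*d^4 - 2*d^3 - 5*d^2 + d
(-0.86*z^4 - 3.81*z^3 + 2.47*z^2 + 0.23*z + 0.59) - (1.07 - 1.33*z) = -0.86*z^4 - 3.81*z^3 + 2.47*z^2 + 1.56*z - 0.48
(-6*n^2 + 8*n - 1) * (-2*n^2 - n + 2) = 12*n^4 - 10*n^3 - 18*n^2 + 17*n - 2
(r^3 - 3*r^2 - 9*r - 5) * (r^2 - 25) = r^5 - 3*r^4 - 34*r^3 + 70*r^2 + 225*r + 125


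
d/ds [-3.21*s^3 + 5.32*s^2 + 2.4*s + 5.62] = -9.63*s^2 + 10.64*s + 2.4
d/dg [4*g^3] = 12*g^2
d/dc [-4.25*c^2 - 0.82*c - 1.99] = -8.5*c - 0.82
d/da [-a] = -1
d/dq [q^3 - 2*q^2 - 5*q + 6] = 3*q^2 - 4*q - 5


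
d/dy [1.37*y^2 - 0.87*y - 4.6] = 2.74*y - 0.87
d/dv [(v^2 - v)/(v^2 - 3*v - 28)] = 2*(-v^2 - 28*v + 14)/(v^4 - 6*v^3 - 47*v^2 + 168*v + 784)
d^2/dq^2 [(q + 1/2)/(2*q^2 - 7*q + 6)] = (12*(1 - q)*(2*q^2 - 7*q + 6) + (2*q + 1)*(4*q - 7)^2)/(2*q^2 - 7*q + 6)^3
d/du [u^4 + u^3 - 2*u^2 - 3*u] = 4*u^3 + 3*u^2 - 4*u - 3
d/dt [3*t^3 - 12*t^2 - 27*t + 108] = 9*t^2 - 24*t - 27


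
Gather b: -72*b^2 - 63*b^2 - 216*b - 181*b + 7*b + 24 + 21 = -135*b^2 - 390*b + 45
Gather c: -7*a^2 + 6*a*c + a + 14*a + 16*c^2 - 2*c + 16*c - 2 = -7*a^2 + 15*a + 16*c^2 + c*(6*a + 14) - 2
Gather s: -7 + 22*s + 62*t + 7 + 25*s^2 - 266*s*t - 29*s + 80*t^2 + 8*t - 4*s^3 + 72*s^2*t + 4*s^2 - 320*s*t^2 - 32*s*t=-4*s^3 + s^2*(72*t + 29) + s*(-320*t^2 - 298*t - 7) + 80*t^2 + 70*t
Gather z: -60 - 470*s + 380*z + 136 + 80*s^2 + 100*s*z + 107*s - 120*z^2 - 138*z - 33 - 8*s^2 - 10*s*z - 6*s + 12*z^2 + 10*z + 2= 72*s^2 - 369*s - 108*z^2 + z*(90*s + 252) + 45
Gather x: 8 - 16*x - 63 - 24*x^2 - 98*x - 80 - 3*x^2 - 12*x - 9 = -27*x^2 - 126*x - 144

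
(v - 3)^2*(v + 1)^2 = v^4 - 4*v^3 - 2*v^2 + 12*v + 9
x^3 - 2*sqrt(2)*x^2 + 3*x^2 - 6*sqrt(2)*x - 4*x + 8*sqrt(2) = (x - 1)*(x + 4)*(x - 2*sqrt(2))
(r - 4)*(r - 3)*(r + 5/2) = r^3 - 9*r^2/2 - 11*r/2 + 30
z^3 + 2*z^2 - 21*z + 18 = (z - 3)*(z - 1)*(z + 6)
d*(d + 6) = d^2 + 6*d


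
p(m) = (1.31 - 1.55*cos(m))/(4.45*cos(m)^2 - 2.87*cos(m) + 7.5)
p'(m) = (1.31 - 1.55*cos(m))*(8.9*sin(m)*cos(m) - 2.87*sin(m))/(4.45*cos(m)^2 - 2.87*cos(m) + 7.5)^2 + 1.55*sin(m)/(4.45*cos(m)^2 - 2.87*cos(m) + 7.5) = (-6.8975*cos(m)^2 + 11.659*cos(m) + 7.8653)*sin(m)/(19.8025*cos(m)^4 - 25.543*cos(m)^3 + 74.9869*cos(m)^2 - 43.05*cos(m) + 56.25)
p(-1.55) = 0.17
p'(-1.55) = -0.15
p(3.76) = 0.20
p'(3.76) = 0.02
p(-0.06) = -0.03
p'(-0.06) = -0.01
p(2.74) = 0.20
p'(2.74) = -0.02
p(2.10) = 0.21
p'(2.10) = 0.00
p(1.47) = 0.16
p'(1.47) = 0.17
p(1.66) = 0.19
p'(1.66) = 0.11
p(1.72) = 0.19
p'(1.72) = 0.09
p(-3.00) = 0.19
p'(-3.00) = 0.01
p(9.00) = 0.20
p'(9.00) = -0.02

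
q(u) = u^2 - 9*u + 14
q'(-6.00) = -21.00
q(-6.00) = 104.00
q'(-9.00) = -27.00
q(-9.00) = 176.00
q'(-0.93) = -10.86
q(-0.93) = 23.23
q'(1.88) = -5.24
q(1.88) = 0.61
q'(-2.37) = -13.74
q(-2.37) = 40.95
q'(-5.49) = -19.98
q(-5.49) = 93.55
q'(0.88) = -7.24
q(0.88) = 6.85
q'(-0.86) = -10.72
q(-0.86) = 22.48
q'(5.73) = 2.46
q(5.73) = -4.74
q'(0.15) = -8.70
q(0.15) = 12.67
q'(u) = 2*u - 9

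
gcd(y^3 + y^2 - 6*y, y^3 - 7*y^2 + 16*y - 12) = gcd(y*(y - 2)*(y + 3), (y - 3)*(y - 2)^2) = y - 2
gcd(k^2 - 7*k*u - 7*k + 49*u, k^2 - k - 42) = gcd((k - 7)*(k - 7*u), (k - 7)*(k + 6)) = k - 7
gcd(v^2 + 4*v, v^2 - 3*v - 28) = v + 4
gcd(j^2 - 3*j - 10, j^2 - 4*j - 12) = j + 2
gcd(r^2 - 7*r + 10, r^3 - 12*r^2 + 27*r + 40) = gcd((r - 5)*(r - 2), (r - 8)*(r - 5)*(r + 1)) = r - 5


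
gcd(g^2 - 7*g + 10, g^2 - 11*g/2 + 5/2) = g - 5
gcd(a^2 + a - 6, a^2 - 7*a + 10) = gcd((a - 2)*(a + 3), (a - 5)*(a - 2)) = a - 2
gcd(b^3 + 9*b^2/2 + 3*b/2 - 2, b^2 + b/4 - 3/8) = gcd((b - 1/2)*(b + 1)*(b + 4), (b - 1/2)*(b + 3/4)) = b - 1/2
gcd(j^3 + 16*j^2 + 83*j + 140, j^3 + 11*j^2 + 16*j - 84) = j + 7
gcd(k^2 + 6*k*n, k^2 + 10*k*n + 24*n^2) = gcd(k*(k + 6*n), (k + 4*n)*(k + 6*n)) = k + 6*n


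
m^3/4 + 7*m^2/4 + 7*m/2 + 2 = (m/4 + 1/4)*(m + 2)*(m + 4)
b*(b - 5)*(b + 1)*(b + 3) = b^4 - b^3 - 17*b^2 - 15*b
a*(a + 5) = a^2 + 5*a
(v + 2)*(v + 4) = v^2 + 6*v + 8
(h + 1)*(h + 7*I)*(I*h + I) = I*h^3 - 7*h^2 + 2*I*h^2 - 14*h + I*h - 7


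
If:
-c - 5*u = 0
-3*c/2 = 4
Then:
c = -8/3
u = 8/15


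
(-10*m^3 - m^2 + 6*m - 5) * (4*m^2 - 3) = -40*m^5 - 4*m^4 + 54*m^3 - 17*m^2 - 18*m + 15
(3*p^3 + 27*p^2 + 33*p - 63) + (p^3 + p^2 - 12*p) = 4*p^3 + 28*p^2 + 21*p - 63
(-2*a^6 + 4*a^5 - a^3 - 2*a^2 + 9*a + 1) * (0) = 0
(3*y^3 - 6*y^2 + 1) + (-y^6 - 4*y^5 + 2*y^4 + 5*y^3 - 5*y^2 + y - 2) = -y^6 - 4*y^5 + 2*y^4 + 8*y^3 - 11*y^2 + y - 1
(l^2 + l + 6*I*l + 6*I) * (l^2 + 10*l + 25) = l^4 + 11*l^3 + 6*I*l^3 + 35*l^2 + 66*I*l^2 + 25*l + 210*I*l + 150*I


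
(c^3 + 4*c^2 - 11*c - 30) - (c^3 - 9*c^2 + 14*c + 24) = 13*c^2 - 25*c - 54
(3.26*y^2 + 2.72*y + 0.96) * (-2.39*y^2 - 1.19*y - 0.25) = -7.7914*y^4 - 10.3802*y^3 - 6.3462*y^2 - 1.8224*y - 0.24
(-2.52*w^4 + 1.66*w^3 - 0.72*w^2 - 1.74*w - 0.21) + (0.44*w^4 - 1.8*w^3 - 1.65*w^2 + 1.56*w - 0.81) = -2.08*w^4 - 0.14*w^3 - 2.37*w^2 - 0.18*w - 1.02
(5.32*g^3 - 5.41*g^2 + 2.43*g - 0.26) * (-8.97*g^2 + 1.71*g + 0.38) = -47.7204*g^5 + 57.6249*g^4 - 29.0266*g^3 + 4.4317*g^2 + 0.4788*g - 0.0988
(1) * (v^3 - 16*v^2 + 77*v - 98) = v^3 - 16*v^2 + 77*v - 98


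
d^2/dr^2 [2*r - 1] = 0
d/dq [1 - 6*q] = -6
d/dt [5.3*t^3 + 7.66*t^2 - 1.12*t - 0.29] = 15.9*t^2 + 15.32*t - 1.12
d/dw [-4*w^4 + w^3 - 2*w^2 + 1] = w*(-16*w^2 + 3*w - 4)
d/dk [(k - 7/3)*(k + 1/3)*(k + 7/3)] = 3*k^2 + 2*k/3 - 49/9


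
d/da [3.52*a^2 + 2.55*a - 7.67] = 7.04*a + 2.55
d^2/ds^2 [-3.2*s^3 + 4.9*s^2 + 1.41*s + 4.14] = 9.8 - 19.2*s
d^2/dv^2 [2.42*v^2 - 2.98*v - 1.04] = 4.84000000000000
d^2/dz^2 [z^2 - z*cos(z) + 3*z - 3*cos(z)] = z*cos(z) + 2*sin(z) + 3*cos(z) + 2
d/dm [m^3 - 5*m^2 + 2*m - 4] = 3*m^2 - 10*m + 2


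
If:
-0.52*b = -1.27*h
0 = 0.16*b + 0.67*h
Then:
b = 0.00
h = 0.00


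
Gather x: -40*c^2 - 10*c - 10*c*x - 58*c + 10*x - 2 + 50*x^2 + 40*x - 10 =-40*c^2 - 68*c + 50*x^2 + x*(50 - 10*c) - 12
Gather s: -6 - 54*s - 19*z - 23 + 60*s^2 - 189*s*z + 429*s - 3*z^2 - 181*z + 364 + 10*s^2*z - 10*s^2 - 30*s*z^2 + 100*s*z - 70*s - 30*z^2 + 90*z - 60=s^2*(10*z + 50) + s*(-30*z^2 - 89*z + 305) - 33*z^2 - 110*z + 275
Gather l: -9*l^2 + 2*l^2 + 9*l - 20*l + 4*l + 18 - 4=-7*l^2 - 7*l + 14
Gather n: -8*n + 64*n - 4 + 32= 56*n + 28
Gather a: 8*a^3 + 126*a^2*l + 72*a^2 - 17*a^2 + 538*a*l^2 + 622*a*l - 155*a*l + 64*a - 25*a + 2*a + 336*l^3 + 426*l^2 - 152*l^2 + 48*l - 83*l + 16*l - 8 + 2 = 8*a^3 + a^2*(126*l + 55) + a*(538*l^2 + 467*l + 41) + 336*l^3 + 274*l^2 - 19*l - 6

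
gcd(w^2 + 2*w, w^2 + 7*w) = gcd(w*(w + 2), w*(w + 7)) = w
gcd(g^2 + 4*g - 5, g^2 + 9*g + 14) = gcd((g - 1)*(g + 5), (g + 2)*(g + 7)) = 1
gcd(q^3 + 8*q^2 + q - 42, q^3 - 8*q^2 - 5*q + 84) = q + 3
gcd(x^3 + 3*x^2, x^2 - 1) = 1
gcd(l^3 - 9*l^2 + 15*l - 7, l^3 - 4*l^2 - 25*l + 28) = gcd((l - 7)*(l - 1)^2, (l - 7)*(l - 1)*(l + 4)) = l^2 - 8*l + 7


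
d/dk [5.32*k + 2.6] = 5.32000000000000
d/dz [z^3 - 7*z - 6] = 3*z^2 - 7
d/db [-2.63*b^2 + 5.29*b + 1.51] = 5.29 - 5.26*b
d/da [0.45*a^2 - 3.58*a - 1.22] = 0.9*a - 3.58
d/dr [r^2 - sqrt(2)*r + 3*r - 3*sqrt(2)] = 2*r - sqrt(2) + 3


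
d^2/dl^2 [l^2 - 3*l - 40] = 2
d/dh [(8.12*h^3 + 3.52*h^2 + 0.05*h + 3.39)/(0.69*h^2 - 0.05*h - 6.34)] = (5.6028*h^4 - 0.812*h^3 - 154.6529*h^2 - 49.3118*h - 0.1475)/(0.4761*h^4 - 0.069*h^3 - 8.7467*h^2 + 0.634*h + 40.1956)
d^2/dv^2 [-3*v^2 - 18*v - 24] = -6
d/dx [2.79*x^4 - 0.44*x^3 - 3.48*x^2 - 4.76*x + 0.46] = 11.16*x^3 - 1.32*x^2 - 6.96*x - 4.76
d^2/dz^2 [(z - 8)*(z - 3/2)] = 2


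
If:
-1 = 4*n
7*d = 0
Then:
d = 0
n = -1/4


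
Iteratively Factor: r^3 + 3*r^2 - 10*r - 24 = (r - 3)*(r^2 + 6*r + 8) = (r - 3)*(r + 2)*(r + 4)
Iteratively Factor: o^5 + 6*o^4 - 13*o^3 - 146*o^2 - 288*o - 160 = (o - 5)*(o^4 + 11*o^3 + 42*o^2 + 64*o + 32) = (o - 5)*(o + 4)*(o^3 + 7*o^2 + 14*o + 8) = (o - 5)*(o + 2)*(o + 4)*(o^2 + 5*o + 4) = (o - 5)*(o + 2)*(o + 4)^2*(o + 1)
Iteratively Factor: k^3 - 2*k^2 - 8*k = (k)*(k^2 - 2*k - 8) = k*(k + 2)*(k - 4)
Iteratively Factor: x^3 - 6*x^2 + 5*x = (x - 1)*(x^2 - 5*x) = (x - 5)*(x - 1)*(x)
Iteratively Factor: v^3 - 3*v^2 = (v)*(v^2 - 3*v) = v^2*(v - 3)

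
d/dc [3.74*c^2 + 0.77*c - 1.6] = 7.48*c + 0.77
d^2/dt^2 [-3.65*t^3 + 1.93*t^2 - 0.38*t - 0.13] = 3.86 - 21.9*t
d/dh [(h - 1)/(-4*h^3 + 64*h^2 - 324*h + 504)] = (-h^3 + 16*h^2 - 81*h + (h - 1)*(3*h^2 - 32*h + 81) + 126)/(4*(h^3 - 16*h^2 + 81*h - 126)^2)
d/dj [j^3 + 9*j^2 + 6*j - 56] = 3*j^2 + 18*j + 6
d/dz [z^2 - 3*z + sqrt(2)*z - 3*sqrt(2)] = 2*z - 3 + sqrt(2)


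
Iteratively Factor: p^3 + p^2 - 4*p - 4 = (p + 2)*(p^2 - p - 2) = (p + 1)*(p + 2)*(p - 2)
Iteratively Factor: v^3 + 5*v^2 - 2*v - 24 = (v + 4)*(v^2 + v - 6) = (v + 3)*(v + 4)*(v - 2)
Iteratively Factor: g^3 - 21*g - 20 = (g - 5)*(g^2 + 5*g + 4) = (g - 5)*(g + 4)*(g + 1)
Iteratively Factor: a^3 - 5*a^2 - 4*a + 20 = (a - 2)*(a^2 - 3*a - 10) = (a - 5)*(a - 2)*(a + 2)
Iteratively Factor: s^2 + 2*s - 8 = (s - 2)*(s + 4)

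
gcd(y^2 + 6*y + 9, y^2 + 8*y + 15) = y + 3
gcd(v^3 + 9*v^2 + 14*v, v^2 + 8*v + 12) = v + 2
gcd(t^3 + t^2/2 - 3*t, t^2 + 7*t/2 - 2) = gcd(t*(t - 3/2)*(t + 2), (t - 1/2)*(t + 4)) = 1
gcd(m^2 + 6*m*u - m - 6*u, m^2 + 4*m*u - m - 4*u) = m - 1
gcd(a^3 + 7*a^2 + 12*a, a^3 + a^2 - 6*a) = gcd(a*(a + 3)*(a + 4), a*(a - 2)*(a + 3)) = a^2 + 3*a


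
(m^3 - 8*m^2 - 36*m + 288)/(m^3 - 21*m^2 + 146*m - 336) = (m + 6)/(m - 7)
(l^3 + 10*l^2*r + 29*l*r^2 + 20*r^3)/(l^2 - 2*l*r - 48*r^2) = (-l^3 - 10*l^2*r - 29*l*r^2 - 20*r^3)/(-l^2 + 2*l*r + 48*r^2)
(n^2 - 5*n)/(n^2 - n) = (n - 5)/(n - 1)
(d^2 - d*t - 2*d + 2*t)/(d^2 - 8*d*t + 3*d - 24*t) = (d^2 - d*t - 2*d + 2*t)/(d^2 - 8*d*t + 3*d - 24*t)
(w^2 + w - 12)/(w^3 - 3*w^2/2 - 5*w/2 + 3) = 2*(w^2 + w - 12)/(2*w^3 - 3*w^2 - 5*w + 6)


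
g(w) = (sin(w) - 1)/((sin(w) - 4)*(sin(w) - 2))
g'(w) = cos(w)/((sin(w) - 4)*(sin(w) - 2)) - (sin(w) - 1)*cos(w)/((sin(w) - 4)*(sin(w) - 2)^2) - (sin(w) - 1)*cos(w)/((sin(w) - 4)^2*(sin(w) - 2)) = (2*sin(w) + cos(w)^2 + 1)*cos(w)/((sin(w) - 4)^2*(sin(w) - 2)^2)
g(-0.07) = -0.13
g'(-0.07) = 0.03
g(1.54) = -0.00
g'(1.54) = 0.01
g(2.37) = -0.07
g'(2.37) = -0.11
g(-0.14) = -0.13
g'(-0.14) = 0.02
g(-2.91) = -0.13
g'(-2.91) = -0.02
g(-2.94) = -0.13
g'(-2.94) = -0.02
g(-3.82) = -0.08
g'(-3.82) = -0.10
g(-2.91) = -0.13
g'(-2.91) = -0.02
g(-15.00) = -0.13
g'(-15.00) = 0.00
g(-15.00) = -0.13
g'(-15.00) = 0.00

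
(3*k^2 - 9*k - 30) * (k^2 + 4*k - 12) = 3*k^4 + 3*k^3 - 102*k^2 - 12*k + 360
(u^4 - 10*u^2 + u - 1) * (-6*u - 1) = -6*u^5 - u^4 + 60*u^3 + 4*u^2 + 5*u + 1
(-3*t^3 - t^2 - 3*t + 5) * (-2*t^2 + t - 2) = 6*t^5 - t^4 + 11*t^3 - 11*t^2 + 11*t - 10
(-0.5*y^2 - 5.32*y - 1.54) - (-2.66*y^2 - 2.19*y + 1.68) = 2.16*y^2 - 3.13*y - 3.22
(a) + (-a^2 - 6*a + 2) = -a^2 - 5*a + 2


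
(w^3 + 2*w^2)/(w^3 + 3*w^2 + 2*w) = w/(w + 1)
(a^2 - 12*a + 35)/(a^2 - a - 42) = (a - 5)/(a + 6)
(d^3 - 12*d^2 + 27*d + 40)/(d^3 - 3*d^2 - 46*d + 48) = (d^2 - 4*d - 5)/(d^2 + 5*d - 6)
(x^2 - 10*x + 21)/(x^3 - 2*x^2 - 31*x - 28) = (x - 3)/(x^2 + 5*x + 4)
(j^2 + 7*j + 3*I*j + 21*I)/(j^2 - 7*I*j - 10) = (j^2 + j*(7 + 3*I) + 21*I)/(j^2 - 7*I*j - 10)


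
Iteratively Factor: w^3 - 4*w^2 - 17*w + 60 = (w - 3)*(w^2 - w - 20) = (w - 3)*(w + 4)*(w - 5)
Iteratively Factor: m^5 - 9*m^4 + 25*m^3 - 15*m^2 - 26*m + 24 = (m + 1)*(m^4 - 10*m^3 + 35*m^2 - 50*m + 24) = (m - 3)*(m + 1)*(m^3 - 7*m^2 + 14*m - 8) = (m - 4)*(m - 3)*(m + 1)*(m^2 - 3*m + 2) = (m - 4)*(m - 3)*(m - 2)*(m + 1)*(m - 1)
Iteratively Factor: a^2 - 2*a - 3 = (a + 1)*(a - 3)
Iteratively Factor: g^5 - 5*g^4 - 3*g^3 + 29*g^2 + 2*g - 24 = (g - 1)*(g^4 - 4*g^3 - 7*g^2 + 22*g + 24) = (g - 4)*(g - 1)*(g^3 - 7*g - 6) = (g - 4)*(g - 3)*(g - 1)*(g^2 + 3*g + 2) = (g - 4)*(g - 3)*(g - 1)*(g + 2)*(g + 1)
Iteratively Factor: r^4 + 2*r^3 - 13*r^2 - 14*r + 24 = (r - 1)*(r^3 + 3*r^2 - 10*r - 24) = (r - 3)*(r - 1)*(r^2 + 6*r + 8) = (r - 3)*(r - 1)*(r + 2)*(r + 4)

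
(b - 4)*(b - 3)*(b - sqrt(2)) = b^3 - 7*b^2 - sqrt(2)*b^2 + 7*sqrt(2)*b + 12*b - 12*sqrt(2)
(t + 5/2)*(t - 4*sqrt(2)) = t^2 - 4*sqrt(2)*t + 5*t/2 - 10*sqrt(2)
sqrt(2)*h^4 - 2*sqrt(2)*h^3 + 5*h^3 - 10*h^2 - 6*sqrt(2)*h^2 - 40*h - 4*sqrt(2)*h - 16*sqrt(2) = (h - 4)*(h + 2)*(h + 2*sqrt(2))*(sqrt(2)*h + 1)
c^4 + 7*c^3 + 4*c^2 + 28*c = c*(c + 7)*(c - 2*I)*(c + 2*I)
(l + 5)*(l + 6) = l^2 + 11*l + 30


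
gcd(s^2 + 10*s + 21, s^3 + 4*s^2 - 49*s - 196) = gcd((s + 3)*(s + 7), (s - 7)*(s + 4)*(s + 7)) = s + 7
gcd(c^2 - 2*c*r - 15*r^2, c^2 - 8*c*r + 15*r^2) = -c + 5*r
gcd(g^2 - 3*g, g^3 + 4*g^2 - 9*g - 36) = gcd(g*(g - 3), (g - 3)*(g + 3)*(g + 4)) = g - 3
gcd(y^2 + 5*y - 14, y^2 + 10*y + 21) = y + 7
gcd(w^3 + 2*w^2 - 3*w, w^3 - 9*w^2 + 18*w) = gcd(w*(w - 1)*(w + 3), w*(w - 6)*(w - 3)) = w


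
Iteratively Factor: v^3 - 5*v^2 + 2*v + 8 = (v - 2)*(v^2 - 3*v - 4) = (v - 2)*(v + 1)*(v - 4)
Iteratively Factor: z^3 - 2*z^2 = (z)*(z^2 - 2*z) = z*(z - 2)*(z)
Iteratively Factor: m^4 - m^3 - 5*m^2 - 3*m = (m + 1)*(m^3 - 2*m^2 - 3*m) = (m + 1)^2*(m^2 - 3*m) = m*(m + 1)^2*(m - 3)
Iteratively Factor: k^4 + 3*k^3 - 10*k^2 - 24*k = (k)*(k^3 + 3*k^2 - 10*k - 24) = k*(k - 3)*(k^2 + 6*k + 8) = k*(k - 3)*(k + 2)*(k + 4)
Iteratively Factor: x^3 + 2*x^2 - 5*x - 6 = (x - 2)*(x^2 + 4*x + 3) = (x - 2)*(x + 1)*(x + 3)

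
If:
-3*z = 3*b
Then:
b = -z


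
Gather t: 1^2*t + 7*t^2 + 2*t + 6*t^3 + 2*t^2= 6*t^3 + 9*t^2 + 3*t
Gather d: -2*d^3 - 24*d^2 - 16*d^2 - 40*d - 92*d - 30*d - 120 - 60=-2*d^3 - 40*d^2 - 162*d - 180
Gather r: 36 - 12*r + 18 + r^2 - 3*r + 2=r^2 - 15*r + 56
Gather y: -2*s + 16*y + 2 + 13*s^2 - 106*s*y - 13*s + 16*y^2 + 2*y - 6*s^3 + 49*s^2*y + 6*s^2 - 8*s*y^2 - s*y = -6*s^3 + 19*s^2 - 15*s + y^2*(16 - 8*s) + y*(49*s^2 - 107*s + 18) + 2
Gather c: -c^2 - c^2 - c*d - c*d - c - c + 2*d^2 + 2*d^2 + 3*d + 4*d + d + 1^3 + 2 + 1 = -2*c^2 + c*(-2*d - 2) + 4*d^2 + 8*d + 4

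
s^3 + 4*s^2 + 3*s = s*(s + 1)*(s + 3)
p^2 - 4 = (p - 2)*(p + 2)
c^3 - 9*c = c*(c - 3)*(c + 3)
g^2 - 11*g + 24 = (g - 8)*(g - 3)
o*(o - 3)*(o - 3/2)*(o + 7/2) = o^4 - o^3 - 45*o^2/4 + 63*o/4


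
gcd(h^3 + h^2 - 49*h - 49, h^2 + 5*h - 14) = h + 7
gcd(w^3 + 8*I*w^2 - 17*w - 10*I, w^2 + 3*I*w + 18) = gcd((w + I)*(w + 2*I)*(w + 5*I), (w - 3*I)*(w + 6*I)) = 1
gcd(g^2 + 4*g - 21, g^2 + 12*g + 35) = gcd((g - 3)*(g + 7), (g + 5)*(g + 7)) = g + 7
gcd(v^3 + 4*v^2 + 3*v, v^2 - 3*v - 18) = v + 3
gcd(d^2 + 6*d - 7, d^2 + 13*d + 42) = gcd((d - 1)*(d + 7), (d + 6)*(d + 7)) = d + 7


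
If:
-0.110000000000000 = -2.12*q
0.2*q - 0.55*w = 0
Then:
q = 0.05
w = 0.02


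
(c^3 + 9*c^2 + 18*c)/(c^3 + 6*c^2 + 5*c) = (c^2 + 9*c + 18)/(c^2 + 6*c + 5)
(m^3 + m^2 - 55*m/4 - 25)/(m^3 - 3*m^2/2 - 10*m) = (m + 5/2)/m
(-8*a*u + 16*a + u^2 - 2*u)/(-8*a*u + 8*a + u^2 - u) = (u - 2)/(u - 1)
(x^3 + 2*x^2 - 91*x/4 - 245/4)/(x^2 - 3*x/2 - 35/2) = x + 7/2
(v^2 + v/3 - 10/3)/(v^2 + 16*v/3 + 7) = (3*v^2 + v - 10)/(3*v^2 + 16*v + 21)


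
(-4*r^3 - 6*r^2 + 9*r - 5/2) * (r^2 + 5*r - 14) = -4*r^5 - 26*r^4 + 35*r^3 + 253*r^2/2 - 277*r/2 + 35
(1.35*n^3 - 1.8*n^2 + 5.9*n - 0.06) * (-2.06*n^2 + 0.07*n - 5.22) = -2.781*n^5 + 3.8025*n^4 - 19.327*n^3 + 9.9326*n^2 - 30.8022*n + 0.3132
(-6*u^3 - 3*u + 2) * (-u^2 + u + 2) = 6*u^5 - 6*u^4 - 9*u^3 - 5*u^2 - 4*u + 4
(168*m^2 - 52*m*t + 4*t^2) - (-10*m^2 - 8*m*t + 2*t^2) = 178*m^2 - 44*m*t + 2*t^2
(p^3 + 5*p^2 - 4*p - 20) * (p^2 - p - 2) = p^5 + 4*p^4 - 11*p^3 - 26*p^2 + 28*p + 40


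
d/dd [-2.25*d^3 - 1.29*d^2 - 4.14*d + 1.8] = -6.75*d^2 - 2.58*d - 4.14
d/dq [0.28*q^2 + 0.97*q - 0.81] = 0.56*q + 0.97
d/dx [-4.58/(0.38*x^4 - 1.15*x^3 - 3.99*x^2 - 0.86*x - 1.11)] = (6.9616*x^3 - 15.801*x^2 - 36.5484*x - 3.9388)/(-0.38*x^4 + 1.15*x^3 + 3.99*x^2 + 0.86*x + 1.11)^2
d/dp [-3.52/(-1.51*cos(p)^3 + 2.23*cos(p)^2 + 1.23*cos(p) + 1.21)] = (15.9456*cos(p)^2 - 15.6992*cos(p) - 4.3296)*sin(p)/(-1.51*cos(p)^3 + 2.23*cos(p)^2 + 1.23*cos(p) + 1.21)^2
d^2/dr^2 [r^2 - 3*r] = 2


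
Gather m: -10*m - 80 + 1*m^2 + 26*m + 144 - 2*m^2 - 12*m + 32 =-m^2 + 4*m + 96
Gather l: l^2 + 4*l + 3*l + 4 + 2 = l^2 + 7*l + 6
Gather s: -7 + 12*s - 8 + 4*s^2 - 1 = 4*s^2 + 12*s - 16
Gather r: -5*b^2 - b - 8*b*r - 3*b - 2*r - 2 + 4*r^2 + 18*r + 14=-5*b^2 - 4*b + 4*r^2 + r*(16 - 8*b) + 12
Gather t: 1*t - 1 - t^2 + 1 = -t^2 + t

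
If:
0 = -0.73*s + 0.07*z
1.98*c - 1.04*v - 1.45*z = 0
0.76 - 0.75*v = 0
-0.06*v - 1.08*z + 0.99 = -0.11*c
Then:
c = 1.26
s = 0.09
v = 1.01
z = 0.99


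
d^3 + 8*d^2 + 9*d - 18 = (d - 1)*(d + 3)*(d + 6)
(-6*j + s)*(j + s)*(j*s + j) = -6*j^3*s - 6*j^3 - 5*j^2*s^2 - 5*j^2*s + j*s^3 + j*s^2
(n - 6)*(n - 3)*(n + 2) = n^3 - 7*n^2 + 36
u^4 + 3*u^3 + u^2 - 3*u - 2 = (u - 1)*(u + 1)^2*(u + 2)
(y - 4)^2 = y^2 - 8*y + 16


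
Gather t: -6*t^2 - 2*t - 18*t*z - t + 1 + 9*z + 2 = -6*t^2 + t*(-18*z - 3) + 9*z + 3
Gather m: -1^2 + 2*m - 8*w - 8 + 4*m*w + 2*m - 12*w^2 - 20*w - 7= m*(4*w + 4) - 12*w^2 - 28*w - 16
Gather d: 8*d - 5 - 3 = 8*d - 8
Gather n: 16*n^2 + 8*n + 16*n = 16*n^2 + 24*n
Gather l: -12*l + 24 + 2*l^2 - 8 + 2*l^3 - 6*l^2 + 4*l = 2*l^3 - 4*l^2 - 8*l + 16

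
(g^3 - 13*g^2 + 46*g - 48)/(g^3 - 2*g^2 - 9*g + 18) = (g - 8)/(g + 3)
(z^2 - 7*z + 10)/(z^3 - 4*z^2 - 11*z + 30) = 1/(z + 3)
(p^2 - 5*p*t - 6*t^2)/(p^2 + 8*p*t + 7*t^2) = (p - 6*t)/(p + 7*t)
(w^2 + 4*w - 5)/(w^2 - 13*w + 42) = (w^2 + 4*w - 5)/(w^2 - 13*w + 42)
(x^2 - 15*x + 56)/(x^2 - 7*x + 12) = (x^2 - 15*x + 56)/(x^2 - 7*x + 12)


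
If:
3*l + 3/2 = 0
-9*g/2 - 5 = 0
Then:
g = -10/9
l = -1/2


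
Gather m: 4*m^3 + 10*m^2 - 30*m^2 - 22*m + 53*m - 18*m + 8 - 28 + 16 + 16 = 4*m^3 - 20*m^2 + 13*m + 12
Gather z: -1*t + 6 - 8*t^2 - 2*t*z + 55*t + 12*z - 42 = -8*t^2 + 54*t + z*(12 - 2*t) - 36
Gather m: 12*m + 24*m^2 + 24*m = 24*m^2 + 36*m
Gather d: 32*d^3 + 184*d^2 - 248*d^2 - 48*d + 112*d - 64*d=32*d^3 - 64*d^2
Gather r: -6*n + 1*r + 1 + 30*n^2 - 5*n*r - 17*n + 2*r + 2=30*n^2 - 23*n + r*(3 - 5*n) + 3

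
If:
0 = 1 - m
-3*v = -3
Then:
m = 1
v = 1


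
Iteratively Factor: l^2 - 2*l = (l - 2)*(l)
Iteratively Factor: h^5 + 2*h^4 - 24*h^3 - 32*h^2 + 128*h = (h + 4)*(h^4 - 2*h^3 - 16*h^2 + 32*h) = (h + 4)^2*(h^3 - 6*h^2 + 8*h) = h*(h + 4)^2*(h^2 - 6*h + 8) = h*(h - 4)*(h + 4)^2*(h - 2)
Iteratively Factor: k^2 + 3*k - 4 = (k - 1)*(k + 4)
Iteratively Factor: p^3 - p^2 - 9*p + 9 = (p - 3)*(p^2 + 2*p - 3) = (p - 3)*(p + 3)*(p - 1)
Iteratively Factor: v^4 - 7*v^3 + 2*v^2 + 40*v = (v - 5)*(v^3 - 2*v^2 - 8*v) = v*(v - 5)*(v^2 - 2*v - 8) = v*(v - 5)*(v + 2)*(v - 4)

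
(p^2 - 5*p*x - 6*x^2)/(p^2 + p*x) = (p - 6*x)/p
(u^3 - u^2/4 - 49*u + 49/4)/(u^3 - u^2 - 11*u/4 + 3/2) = (4*u^3 - u^2 - 196*u + 49)/(4*u^3 - 4*u^2 - 11*u + 6)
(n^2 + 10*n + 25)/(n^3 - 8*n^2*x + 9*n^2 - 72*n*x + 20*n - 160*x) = (-n - 5)/(-n^2 + 8*n*x - 4*n + 32*x)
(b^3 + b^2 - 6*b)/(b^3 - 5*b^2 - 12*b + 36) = b/(b - 6)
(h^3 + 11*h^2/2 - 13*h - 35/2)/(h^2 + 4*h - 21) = (2*h^2 - 3*h - 5)/(2*(h - 3))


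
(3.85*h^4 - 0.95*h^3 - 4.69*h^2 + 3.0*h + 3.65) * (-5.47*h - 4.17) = -21.0595*h^5 - 10.858*h^4 + 29.6158*h^3 + 3.1473*h^2 - 32.4755*h - 15.2205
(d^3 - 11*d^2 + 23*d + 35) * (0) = 0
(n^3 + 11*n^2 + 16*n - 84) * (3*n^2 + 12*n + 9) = 3*n^5 + 45*n^4 + 189*n^3 + 39*n^2 - 864*n - 756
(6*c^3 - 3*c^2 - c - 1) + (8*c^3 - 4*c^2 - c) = 14*c^3 - 7*c^2 - 2*c - 1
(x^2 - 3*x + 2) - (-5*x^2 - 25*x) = 6*x^2 + 22*x + 2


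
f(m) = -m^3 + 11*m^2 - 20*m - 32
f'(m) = -3*m^2 + 22*m - 20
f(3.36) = -12.95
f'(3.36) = 20.05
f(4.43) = 8.34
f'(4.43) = 18.59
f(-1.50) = 26.12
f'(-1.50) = -59.75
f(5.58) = 25.16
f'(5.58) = 9.35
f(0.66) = -40.70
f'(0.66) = -6.79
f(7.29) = 19.36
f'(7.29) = -19.05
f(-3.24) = 182.29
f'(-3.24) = -122.77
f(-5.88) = 669.22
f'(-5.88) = -253.08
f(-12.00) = 3520.00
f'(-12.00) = -716.00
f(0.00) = -32.00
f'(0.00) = -20.00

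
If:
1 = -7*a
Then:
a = -1/7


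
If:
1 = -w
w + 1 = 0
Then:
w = -1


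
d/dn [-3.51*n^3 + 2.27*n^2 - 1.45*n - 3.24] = -10.53*n^2 + 4.54*n - 1.45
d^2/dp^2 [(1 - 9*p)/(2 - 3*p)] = 90/(3*p - 2)^3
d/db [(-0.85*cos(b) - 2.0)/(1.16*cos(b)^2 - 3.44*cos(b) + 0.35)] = (-0.986*cos(b)^2 - 4.64*cos(b) + 7.1775)*sin(b)/(1.3456*cos(b)^4 - 7.9808*cos(b)^3 + 12.6456*cos(b)^2 - 2.408*cos(b) + 0.1225)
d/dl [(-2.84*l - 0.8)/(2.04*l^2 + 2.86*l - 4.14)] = (5.7936*l^2 + 3.264*l + 14.0456)/(4.1616*l^4 + 11.6688*l^3 - 8.7116*l^2 - 23.6808*l + 17.1396)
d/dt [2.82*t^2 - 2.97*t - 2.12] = 5.64*t - 2.97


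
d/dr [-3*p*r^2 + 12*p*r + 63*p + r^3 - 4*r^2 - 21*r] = -6*p*r + 12*p + 3*r^2 - 8*r - 21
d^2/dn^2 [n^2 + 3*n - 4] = 2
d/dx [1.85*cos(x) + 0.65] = -1.85*sin(x)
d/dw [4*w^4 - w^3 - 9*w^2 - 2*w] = 16*w^3 - 3*w^2 - 18*w - 2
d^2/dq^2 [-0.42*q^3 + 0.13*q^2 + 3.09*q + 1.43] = 0.26 - 2.52*q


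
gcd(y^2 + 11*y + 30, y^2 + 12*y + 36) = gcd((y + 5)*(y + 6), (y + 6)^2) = y + 6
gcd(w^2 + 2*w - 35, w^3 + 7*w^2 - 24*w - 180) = w - 5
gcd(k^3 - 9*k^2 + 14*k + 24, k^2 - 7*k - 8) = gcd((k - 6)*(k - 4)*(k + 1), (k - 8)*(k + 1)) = k + 1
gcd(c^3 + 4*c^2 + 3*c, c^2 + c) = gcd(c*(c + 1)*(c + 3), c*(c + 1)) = c^2 + c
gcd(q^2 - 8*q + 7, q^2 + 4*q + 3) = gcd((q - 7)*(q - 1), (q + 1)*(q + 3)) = 1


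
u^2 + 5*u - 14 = (u - 2)*(u + 7)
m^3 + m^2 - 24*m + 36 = (m - 3)*(m - 2)*(m + 6)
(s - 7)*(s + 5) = s^2 - 2*s - 35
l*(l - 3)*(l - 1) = l^3 - 4*l^2 + 3*l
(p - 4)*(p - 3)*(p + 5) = p^3 - 2*p^2 - 23*p + 60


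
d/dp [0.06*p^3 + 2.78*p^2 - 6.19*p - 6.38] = 0.18*p^2 + 5.56*p - 6.19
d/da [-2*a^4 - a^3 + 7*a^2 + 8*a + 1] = -8*a^3 - 3*a^2 + 14*a + 8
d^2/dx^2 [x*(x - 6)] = 2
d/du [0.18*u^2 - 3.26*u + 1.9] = 0.36*u - 3.26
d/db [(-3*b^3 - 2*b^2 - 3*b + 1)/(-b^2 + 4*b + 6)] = (3*b^4 - 24*b^3 - 65*b^2 - 22*b - 22)/(b^4 - 8*b^3 + 4*b^2 + 48*b + 36)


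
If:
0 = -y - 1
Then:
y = -1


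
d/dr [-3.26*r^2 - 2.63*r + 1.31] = -6.52*r - 2.63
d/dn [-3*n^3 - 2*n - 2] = -9*n^2 - 2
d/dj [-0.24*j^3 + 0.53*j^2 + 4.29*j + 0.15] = -0.72*j^2 + 1.06*j + 4.29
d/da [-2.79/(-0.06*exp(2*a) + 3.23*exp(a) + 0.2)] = (9.0117 - 0.3348*exp(a))*exp(a)/(-0.06*exp(2*a) + 3.23*exp(a) + 0.2)^2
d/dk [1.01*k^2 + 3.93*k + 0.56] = 2.02*k + 3.93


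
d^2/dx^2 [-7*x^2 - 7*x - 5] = -14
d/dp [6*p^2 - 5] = 12*p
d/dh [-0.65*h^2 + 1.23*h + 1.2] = 1.23 - 1.3*h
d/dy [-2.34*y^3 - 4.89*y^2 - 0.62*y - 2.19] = -7.02*y^2 - 9.78*y - 0.62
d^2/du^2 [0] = 0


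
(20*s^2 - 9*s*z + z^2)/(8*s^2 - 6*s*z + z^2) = (-5*s + z)/(-2*s + z)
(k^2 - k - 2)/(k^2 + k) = (k - 2)/k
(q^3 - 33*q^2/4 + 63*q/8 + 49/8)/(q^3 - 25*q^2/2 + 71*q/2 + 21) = (q - 7/4)/(q - 6)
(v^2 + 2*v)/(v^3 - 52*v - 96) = v/(v^2 - 2*v - 48)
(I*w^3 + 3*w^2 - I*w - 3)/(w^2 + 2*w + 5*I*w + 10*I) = (I*w^3 + 3*w^2 - I*w - 3)/(w^2 + w*(2 + 5*I) + 10*I)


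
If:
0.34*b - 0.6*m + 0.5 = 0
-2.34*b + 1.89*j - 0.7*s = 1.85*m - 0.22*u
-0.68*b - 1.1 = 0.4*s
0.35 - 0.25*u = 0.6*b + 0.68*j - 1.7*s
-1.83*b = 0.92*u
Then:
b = -1.06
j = -1.68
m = 0.23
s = -0.94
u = 2.11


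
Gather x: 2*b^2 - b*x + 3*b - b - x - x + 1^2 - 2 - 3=2*b^2 + 2*b + x*(-b - 2) - 4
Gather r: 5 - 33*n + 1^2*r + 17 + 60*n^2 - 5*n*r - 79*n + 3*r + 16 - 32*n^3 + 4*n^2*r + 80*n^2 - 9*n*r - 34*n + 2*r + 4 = -32*n^3 + 140*n^2 - 146*n + r*(4*n^2 - 14*n + 6) + 42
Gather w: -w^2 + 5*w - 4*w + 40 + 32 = -w^2 + w + 72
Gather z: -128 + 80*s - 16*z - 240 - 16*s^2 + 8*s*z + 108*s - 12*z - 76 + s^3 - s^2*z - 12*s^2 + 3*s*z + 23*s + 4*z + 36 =s^3 - 28*s^2 + 211*s + z*(-s^2 + 11*s - 24) - 408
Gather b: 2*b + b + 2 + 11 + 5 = 3*b + 18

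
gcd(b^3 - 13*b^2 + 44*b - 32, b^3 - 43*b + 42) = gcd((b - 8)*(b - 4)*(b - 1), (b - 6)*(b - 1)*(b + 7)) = b - 1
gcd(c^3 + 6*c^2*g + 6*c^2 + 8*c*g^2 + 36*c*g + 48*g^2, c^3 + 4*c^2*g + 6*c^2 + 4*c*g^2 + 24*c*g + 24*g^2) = c^2 + 2*c*g + 6*c + 12*g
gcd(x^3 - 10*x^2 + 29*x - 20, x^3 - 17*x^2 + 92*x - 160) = x^2 - 9*x + 20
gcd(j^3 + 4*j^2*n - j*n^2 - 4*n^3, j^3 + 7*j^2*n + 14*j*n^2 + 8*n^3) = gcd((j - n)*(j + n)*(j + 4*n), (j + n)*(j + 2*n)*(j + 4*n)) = j^2 + 5*j*n + 4*n^2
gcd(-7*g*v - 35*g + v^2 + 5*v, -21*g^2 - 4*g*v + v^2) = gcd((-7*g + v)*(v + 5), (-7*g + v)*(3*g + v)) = -7*g + v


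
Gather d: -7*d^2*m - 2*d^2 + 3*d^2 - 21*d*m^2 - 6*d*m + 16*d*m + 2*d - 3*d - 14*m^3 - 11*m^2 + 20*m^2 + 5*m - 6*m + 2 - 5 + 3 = d^2*(1 - 7*m) + d*(-21*m^2 + 10*m - 1) - 14*m^3 + 9*m^2 - m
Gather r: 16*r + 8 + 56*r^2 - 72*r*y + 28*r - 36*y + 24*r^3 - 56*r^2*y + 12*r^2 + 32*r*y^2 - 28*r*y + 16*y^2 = 24*r^3 + r^2*(68 - 56*y) + r*(32*y^2 - 100*y + 44) + 16*y^2 - 36*y + 8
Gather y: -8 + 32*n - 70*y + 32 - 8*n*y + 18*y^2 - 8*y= 32*n + 18*y^2 + y*(-8*n - 78) + 24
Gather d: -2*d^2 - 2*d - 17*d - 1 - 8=-2*d^2 - 19*d - 9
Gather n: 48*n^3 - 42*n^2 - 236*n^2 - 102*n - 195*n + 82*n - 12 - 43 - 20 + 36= 48*n^3 - 278*n^2 - 215*n - 39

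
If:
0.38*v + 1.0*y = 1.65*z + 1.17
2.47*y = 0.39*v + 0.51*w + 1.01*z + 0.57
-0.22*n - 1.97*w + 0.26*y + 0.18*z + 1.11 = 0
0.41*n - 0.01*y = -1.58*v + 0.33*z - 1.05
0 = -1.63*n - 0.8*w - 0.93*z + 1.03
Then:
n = 1.22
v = -1.25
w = 0.26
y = -0.43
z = -1.25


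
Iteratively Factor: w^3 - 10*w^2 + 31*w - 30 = (w - 3)*(w^2 - 7*w + 10) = (w - 5)*(w - 3)*(w - 2)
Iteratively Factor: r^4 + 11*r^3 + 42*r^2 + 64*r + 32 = (r + 1)*(r^3 + 10*r^2 + 32*r + 32) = (r + 1)*(r + 4)*(r^2 + 6*r + 8) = (r + 1)*(r + 2)*(r + 4)*(r + 4)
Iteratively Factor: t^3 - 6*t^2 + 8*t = (t - 2)*(t^2 - 4*t) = (t - 4)*(t - 2)*(t)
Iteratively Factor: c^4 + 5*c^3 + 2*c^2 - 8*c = (c)*(c^3 + 5*c^2 + 2*c - 8) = c*(c + 4)*(c^2 + c - 2) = c*(c + 2)*(c + 4)*(c - 1)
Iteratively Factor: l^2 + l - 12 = (l - 3)*(l + 4)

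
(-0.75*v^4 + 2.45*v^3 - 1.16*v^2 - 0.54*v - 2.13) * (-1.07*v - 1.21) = 0.8025*v^5 - 1.714*v^4 - 1.7233*v^3 + 1.9814*v^2 + 2.9325*v + 2.5773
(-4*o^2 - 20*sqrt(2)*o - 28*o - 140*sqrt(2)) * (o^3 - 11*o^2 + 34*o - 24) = -4*o^5 - 20*sqrt(2)*o^4 + 16*o^4 + 80*sqrt(2)*o^3 + 172*o^3 - 856*o^2 + 860*sqrt(2)*o^2 - 4280*sqrt(2)*o + 672*o + 3360*sqrt(2)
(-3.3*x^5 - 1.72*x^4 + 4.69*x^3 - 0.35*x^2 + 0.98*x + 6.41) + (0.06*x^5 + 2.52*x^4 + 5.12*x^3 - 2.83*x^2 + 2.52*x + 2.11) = -3.24*x^5 + 0.8*x^4 + 9.81*x^3 - 3.18*x^2 + 3.5*x + 8.52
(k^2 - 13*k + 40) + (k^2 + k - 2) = 2*k^2 - 12*k + 38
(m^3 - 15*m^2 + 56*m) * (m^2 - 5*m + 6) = m^5 - 20*m^4 + 137*m^3 - 370*m^2 + 336*m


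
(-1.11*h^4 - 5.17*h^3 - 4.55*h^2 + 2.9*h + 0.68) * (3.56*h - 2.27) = -3.9516*h^5 - 15.8855*h^4 - 4.4621*h^3 + 20.6525*h^2 - 4.1622*h - 1.5436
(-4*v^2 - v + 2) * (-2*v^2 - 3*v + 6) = 8*v^4 + 14*v^3 - 25*v^2 - 12*v + 12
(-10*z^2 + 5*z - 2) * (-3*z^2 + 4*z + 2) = 30*z^4 - 55*z^3 + 6*z^2 + 2*z - 4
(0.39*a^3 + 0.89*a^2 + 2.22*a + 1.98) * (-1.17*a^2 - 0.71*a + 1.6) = -0.4563*a^5 - 1.3182*a^4 - 2.6053*a^3 - 2.4688*a^2 + 2.1462*a + 3.168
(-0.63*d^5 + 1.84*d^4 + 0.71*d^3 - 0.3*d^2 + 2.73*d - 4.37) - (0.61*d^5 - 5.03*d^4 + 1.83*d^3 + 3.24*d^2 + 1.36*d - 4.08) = -1.24*d^5 + 6.87*d^4 - 1.12*d^3 - 3.54*d^2 + 1.37*d - 0.29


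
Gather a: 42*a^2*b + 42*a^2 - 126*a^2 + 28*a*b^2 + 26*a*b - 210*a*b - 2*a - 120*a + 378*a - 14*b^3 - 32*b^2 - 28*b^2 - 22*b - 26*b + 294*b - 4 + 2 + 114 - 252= a^2*(42*b - 84) + a*(28*b^2 - 184*b + 256) - 14*b^3 - 60*b^2 + 246*b - 140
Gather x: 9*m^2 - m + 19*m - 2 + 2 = 9*m^2 + 18*m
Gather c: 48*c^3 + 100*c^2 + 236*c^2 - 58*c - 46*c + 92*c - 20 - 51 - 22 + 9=48*c^3 + 336*c^2 - 12*c - 84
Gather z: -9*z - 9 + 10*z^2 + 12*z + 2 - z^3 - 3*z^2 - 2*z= -z^3 + 7*z^2 + z - 7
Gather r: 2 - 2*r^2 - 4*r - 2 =-2*r^2 - 4*r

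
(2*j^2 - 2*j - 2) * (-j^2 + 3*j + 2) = -2*j^4 + 8*j^3 - 10*j - 4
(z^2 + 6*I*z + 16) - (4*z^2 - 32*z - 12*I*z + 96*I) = -3*z^2 + 32*z + 18*I*z + 16 - 96*I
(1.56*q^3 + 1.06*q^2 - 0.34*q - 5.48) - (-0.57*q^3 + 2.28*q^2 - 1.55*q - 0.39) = 2.13*q^3 - 1.22*q^2 + 1.21*q - 5.09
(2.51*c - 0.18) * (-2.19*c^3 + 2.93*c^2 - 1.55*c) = -5.4969*c^4 + 7.7485*c^3 - 4.4179*c^2 + 0.279*c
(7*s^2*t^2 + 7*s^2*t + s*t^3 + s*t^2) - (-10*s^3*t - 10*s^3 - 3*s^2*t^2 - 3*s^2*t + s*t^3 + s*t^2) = 10*s^3*t + 10*s^3 + 10*s^2*t^2 + 10*s^2*t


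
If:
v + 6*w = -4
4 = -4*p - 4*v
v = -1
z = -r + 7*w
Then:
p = 0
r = -z - 7/2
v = -1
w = -1/2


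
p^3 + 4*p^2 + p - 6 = (p - 1)*(p + 2)*(p + 3)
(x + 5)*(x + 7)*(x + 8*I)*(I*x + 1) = I*x^4 - 7*x^3 + 12*I*x^3 - 84*x^2 + 43*I*x^2 - 245*x + 96*I*x + 280*I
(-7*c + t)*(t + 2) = -7*c*t - 14*c + t^2 + 2*t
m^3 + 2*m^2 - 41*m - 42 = (m - 6)*(m + 1)*(m + 7)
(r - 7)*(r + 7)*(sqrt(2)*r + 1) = sqrt(2)*r^3 + r^2 - 49*sqrt(2)*r - 49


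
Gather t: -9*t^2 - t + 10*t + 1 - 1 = -9*t^2 + 9*t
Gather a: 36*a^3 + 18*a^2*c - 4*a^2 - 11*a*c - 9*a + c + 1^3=36*a^3 + a^2*(18*c - 4) + a*(-11*c - 9) + c + 1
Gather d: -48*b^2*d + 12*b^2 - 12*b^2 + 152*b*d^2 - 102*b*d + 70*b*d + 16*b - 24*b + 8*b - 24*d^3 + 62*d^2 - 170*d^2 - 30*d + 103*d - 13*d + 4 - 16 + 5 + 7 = -24*d^3 + d^2*(152*b - 108) + d*(-48*b^2 - 32*b + 60)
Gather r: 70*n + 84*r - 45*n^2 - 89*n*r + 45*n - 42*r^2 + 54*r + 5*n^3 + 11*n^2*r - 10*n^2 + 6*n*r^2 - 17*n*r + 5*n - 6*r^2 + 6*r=5*n^3 - 55*n^2 + 120*n + r^2*(6*n - 48) + r*(11*n^2 - 106*n + 144)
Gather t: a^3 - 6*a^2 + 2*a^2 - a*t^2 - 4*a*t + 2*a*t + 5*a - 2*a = a^3 - 4*a^2 - a*t^2 - 2*a*t + 3*a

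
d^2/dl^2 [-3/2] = 0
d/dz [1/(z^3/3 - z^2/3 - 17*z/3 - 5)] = 3*(-3*z^2 + 2*z + 17)/(-z^3 + z^2 + 17*z + 15)^2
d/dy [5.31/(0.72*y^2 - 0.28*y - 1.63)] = (1.4868 - 7.6464*y)/(-0.72*y^2 + 0.28*y + 1.63)^2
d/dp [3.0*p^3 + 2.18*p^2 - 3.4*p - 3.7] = 9.0*p^2 + 4.36*p - 3.4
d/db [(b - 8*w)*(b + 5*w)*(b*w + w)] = w*(3*b^2 - 6*b*w + 2*b - 40*w^2 - 3*w)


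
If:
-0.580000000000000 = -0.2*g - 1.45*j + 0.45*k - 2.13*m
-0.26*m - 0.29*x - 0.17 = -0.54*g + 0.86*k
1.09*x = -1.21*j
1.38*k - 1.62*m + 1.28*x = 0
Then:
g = 0.281740282569761*x + 0.901498430068082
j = -0.900826446280992*x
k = 0.292939969533994 - 0.317427854342451*x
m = 0.519721951239147*x + 0.249541455528958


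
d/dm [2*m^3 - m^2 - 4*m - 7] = 6*m^2 - 2*m - 4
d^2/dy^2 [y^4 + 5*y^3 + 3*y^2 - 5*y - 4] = 12*y^2 + 30*y + 6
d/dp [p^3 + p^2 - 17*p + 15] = 3*p^2 + 2*p - 17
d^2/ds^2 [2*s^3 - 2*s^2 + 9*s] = 12*s - 4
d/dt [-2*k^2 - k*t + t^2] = -k + 2*t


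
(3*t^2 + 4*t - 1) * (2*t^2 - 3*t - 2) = 6*t^4 - t^3 - 20*t^2 - 5*t + 2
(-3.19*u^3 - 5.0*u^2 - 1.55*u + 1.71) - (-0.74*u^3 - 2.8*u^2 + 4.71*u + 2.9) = -2.45*u^3 - 2.2*u^2 - 6.26*u - 1.19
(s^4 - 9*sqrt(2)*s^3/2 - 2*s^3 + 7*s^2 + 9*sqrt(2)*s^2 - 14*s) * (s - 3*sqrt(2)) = s^5 - 15*sqrt(2)*s^4/2 - 2*s^4 + 15*sqrt(2)*s^3 + 34*s^3 - 68*s^2 - 21*sqrt(2)*s^2 + 42*sqrt(2)*s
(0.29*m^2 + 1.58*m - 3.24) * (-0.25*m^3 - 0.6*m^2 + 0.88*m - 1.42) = -0.0725*m^5 - 0.569*m^4 + 0.1172*m^3 + 2.9226*m^2 - 5.0948*m + 4.6008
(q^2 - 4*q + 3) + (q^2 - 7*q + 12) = 2*q^2 - 11*q + 15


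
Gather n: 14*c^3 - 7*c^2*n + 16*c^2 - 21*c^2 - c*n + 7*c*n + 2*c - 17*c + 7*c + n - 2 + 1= 14*c^3 - 5*c^2 - 8*c + n*(-7*c^2 + 6*c + 1) - 1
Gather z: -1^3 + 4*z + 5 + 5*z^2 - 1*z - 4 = 5*z^2 + 3*z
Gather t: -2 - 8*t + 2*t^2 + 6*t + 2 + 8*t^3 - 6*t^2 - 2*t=8*t^3 - 4*t^2 - 4*t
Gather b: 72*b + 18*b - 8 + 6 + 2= 90*b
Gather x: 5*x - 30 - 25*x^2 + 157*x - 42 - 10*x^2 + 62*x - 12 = -35*x^2 + 224*x - 84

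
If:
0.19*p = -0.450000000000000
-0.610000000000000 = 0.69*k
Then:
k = -0.88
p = -2.37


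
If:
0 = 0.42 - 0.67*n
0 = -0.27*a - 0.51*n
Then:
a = -1.18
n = 0.63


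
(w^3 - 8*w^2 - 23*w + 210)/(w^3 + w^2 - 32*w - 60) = (w - 7)/(w + 2)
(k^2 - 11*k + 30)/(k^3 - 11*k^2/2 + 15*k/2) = 2*(k^2 - 11*k + 30)/(k*(2*k^2 - 11*k + 15))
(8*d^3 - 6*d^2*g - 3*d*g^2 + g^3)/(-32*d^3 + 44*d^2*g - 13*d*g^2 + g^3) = (-2*d - g)/(8*d - g)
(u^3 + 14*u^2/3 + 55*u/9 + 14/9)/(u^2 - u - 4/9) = (3*u^2 + 13*u + 14)/(3*u - 4)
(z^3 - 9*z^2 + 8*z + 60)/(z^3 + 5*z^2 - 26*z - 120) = (z^2 - 4*z - 12)/(z^2 + 10*z + 24)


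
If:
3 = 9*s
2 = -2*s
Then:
No Solution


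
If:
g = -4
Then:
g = -4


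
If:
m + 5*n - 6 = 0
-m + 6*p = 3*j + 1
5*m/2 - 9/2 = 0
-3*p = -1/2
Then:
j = -3/5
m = 9/5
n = 21/25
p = 1/6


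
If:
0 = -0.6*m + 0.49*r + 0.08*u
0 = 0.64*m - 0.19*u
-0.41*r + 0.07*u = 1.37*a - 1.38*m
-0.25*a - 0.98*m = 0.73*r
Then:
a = 0.00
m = 0.00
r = 0.00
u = 0.00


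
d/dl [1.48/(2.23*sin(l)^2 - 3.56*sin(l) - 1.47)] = (5.2688 - 6.6008*sin(l))*cos(l)/(-2.23*sin(l)^2 + 3.56*sin(l) + 1.47)^2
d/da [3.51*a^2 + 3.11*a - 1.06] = 7.02*a + 3.11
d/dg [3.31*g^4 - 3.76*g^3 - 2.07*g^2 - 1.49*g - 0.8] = 13.24*g^3 - 11.28*g^2 - 4.14*g - 1.49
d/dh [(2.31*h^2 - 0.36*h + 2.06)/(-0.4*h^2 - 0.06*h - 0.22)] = (-0.2826*h^2 + 0.6316*h + 0.2028)/(0.16*h^4 + 0.048*h^3 + 0.1796*h^2 + 0.0264*h + 0.0484)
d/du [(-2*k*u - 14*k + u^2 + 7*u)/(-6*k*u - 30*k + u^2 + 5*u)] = ((-6*k + 2*u + 5)*(2*k*u + 14*k - u^2 - 7*u) + (2*k - 2*u - 7)*(6*k*u + 30*k - u^2 - 5*u))/(6*k*u + 30*k - u^2 - 5*u)^2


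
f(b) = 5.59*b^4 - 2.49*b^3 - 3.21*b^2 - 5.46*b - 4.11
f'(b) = 22.36*b^3 - 7.47*b^2 - 6.42*b - 5.46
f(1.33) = -5.42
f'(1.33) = 25.39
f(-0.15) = -3.35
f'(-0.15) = -4.74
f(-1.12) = 10.27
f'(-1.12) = -39.05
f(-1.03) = 7.12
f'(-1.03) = -31.21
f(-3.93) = 1452.38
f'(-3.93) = -1452.82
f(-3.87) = 1367.15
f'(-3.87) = -1388.49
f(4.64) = 2243.80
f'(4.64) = 2037.63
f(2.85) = 265.41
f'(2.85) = 433.18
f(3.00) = 336.18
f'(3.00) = 511.77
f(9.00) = 34547.52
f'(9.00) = 15632.13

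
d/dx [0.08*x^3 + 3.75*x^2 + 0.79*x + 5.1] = 0.24*x^2 + 7.5*x + 0.79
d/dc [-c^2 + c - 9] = 1 - 2*c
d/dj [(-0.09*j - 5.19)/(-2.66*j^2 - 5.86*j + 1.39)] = (0.2394*j^2 + 0.5274*j - (0.09*j + 5.19)*(5.32*j + 5.86) - 0.1251)/(2.66*j^2 + 5.86*j - 1.39)^2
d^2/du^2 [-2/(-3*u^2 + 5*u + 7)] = 4*(9*u^2 - 15*u - (6*u - 5)^2 - 21)/(-3*u^2 + 5*u + 7)^3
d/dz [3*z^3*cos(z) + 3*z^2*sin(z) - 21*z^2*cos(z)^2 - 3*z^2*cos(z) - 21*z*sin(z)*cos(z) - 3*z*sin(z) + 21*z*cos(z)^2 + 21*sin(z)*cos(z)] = -3*z^3*sin(z) + 3*z^2*sin(z) + 21*z^2*sin(2*z) + 12*z^2*cos(z) + 6*z*sin(z) - 21*z*sin(2*z) - 9*z*cos(z) - 42*z*cos(2*z) - 21*z - 3*sin(z) - 21*sin(2*z)/2 + 63*cos(2*z)/2 + 21/2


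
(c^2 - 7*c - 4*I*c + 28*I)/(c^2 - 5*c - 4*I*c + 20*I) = (c - 7)/(c - 5)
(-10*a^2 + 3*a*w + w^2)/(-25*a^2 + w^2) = (-2*a + w)/(-5*a + w)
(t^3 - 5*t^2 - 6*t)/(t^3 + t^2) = (t - 6)/t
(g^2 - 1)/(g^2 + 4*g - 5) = (g + 1)/(g + 5)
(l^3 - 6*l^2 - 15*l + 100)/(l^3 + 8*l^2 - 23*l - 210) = (l^2 - l - 20)/(l^2 + 13*l + 42)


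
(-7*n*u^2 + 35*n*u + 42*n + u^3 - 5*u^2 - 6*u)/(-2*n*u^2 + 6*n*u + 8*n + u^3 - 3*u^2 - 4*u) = (-7*n*u + 42*n + u^2 - 6*u)/(-2*n*u + 8*n + u^2 - 4*u)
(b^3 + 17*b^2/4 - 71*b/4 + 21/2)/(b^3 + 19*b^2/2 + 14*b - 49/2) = (4*b^2 - 11*b + 6)/(2*(2*b^2 + 5*b - 7))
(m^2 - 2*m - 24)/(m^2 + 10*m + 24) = (m - 6)/(m + 6)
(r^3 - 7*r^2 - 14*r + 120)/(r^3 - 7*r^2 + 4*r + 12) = (r^2 - r - 20)/(r^2 - r - 2)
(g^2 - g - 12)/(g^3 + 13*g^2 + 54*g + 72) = (g - 4)/(g^2 + 10*g + 24)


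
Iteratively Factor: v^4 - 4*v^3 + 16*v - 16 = (v + 2)*(v^3 - 6*v^2 + 12*v - 8) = (v - 2)*(v + 2)*(v^2 - 4*v + 4) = (v - 2)^2*(v + 2)*(v - 2)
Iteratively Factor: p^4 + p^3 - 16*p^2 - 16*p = (p + 4)*(p^3 - 3*p^2 - 4*p) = (p - 4)*(p + 4)*(p^2 + p) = p*(p - 4)*(p + 4)*(p + 1)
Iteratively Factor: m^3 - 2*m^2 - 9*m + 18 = (m - 3)*(m^2 + m - 6) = (m - 3)*(m - 2)*(m + 3)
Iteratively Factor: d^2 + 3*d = (d + 3)*(d)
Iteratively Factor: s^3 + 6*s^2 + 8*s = (s + 2)*(s^2 + 4*s) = s*(s + 2)*(s + 4)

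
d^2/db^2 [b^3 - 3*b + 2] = 6*b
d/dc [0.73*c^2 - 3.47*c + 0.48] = 1.46*c - 3.47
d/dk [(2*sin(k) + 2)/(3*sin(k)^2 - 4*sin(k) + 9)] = 2*(-3*sin(k)^2 - 6*sin(k) + 13)*cos(k)/(3*sin(k)^2 - 4*sin(k) + 9)^2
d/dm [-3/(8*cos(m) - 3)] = -24*sin(m)/(8*cos(m) - 3)^2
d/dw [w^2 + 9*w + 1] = 2*w + 9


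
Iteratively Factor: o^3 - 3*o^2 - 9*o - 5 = (o + 1)*(o^2 - 4*o - 5) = (o - 5)*(o + 1)*(o + 1)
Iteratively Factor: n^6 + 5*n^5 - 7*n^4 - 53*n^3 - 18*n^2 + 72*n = (n + 3)*(n^5 + 2*n^4 - 13*n^3 - 14*n^2 + 24*n) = n*(n + 3)*(n^4 + 2*n^3 - 13*n^2 - 14*n + 24) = n*(n - 3)*(n + 3)*(n^3 + 5*n^2 + 2*n - 8) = n*(n - 3)*(n - 1)*(n + 3)*(n^2 + 6*n + 8) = n*(n - 3)*(n - 1)*(n + 2)*(n + 3)*(n + 4)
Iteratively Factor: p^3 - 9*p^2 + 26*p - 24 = (p - 2)*(p^2 - 7*p + 12) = (p - 3)*(p - 2)*(p - 4)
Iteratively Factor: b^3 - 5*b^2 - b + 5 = (b - 5)*(b^2 - 1) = (b - 5)*(b + 1)*(b - 1)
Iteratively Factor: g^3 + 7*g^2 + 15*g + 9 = (g + 1)*(g^2 + 6*g + 9) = (g + 1)*(g + 3)*(g + 3)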